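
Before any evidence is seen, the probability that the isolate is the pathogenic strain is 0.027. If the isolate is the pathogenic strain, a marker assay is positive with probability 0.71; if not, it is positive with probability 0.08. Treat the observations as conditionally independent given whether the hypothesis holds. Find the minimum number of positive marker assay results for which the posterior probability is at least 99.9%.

5

Prior odds: 0.027 ÷ 0.973 = 27/973.
Likelihood ratio of a positive = 0.71/0.08 = 8.875.
Target odds: 0.999 ÷ 0.001 = 999.
Need (27/973) × 8.875ⁿ ≥ 999, i.e. 8.875ⁿ ≥ 36001.
8.875⁴ = 25411681/4096 falls short of 36001 but 8.875⁵ ≈55060.7 reaches it, so n = 5.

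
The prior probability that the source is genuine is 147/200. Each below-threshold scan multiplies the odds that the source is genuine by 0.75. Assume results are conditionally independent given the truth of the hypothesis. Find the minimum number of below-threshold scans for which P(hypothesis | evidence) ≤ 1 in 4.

8

Prior odds: 0.735 ÷ 0.265 = 147/53.
Likelihood ratio per below-threshold scan = 0.75.
Target odds: 0.25 ÷ 0.75 = 1/3.
Require 0.75ⁿ ≤ 1/3 ÷ (147/53) = 53/441.
0.75⁷ = 2187/16384 is still above 53/441 but 0.75⁸ = 6561/65536 is at or below it, so n = 8.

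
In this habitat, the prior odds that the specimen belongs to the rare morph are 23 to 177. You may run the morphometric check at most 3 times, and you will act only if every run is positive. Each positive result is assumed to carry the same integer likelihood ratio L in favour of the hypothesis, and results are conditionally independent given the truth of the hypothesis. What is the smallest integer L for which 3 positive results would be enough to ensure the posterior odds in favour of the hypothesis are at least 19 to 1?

Prior odds = 23/177.
Target odds = 19.
Need L³ ≥ 19 ÷ (23/177) = 3363/23.
5³ = 125 < 3363/23 ≤ 216 = 6³, so L = 6.

6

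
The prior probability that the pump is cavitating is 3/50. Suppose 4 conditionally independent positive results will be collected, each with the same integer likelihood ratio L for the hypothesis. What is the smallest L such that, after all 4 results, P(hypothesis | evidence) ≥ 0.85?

Prior odds = 0.06/0.94 = 3/47.
Target odds = 0.85/0.15 = 17/3.
Need L⁴ ≥ 17/3 ÷ (3/47) = 799/9.
3⁴ = 81 < 799/9 ≤ 256 = 4⁴, so L = 4.

4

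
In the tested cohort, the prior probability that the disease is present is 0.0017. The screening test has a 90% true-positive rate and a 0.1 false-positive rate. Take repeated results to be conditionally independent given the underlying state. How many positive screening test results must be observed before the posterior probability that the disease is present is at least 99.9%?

7

Prior odds: 0.0017 ÷ 0.9983 = 17/9983.
Likelihood ratio of a positive result = 0.9/0.1 = 9.
Target posterior odds = 0.999/0.001 = 999.
Require 9ⁿ ≥ 999 ÷ (17/9983) = 9973017/17.
9⁶ = 531441 falls short of 9973017/17 but 9⁷ = 4782969 reaches it, so n = 7.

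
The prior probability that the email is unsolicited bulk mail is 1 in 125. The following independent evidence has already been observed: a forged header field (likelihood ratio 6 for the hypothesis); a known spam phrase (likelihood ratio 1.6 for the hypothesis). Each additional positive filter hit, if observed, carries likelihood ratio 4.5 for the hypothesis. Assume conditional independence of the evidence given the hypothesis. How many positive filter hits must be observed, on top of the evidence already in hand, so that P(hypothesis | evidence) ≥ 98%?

5

Prior odds = 0.008/0.992 = 1/124.
Combined Bayes factor of the evidence already in hand = 6 × 1.6 = 9.6.
Odds after that evidence = (1/124) × 9.6 = 12/155.
Target odds = 0.98/0.02 = 49.
Need 4.5ⁿ ≥ 49 ÷ (12/155) = 7595/12.
4.5⁴ = 410.0625 falls short of 7595/12 but 4.5⁵ = 1845.28125 reaches it, so n = 5.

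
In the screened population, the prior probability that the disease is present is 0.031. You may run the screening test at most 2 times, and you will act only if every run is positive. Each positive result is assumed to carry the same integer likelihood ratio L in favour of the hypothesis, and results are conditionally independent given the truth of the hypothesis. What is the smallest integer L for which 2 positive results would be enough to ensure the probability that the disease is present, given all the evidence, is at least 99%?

Prior odds = 0.031/0.969 = 31/969.
Target odds = 0.99/0.01 = 99.
Need L² ≥ 99 ÷ (31/969) = 95931/31.
55² = 3025 < 95931/31 ≤ 3136 = 56², so L = 56.

56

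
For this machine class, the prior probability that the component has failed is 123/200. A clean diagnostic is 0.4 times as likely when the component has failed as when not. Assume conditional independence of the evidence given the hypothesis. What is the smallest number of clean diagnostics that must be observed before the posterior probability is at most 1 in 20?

Prior odds = 0.615/0.385 = 123/77.
Likelihood ratio per clean diagnostic = 0.4.
Target odds: 0.05 ÷ 0.95 = 1/19.
Require 0.4ⁿ ≤ 1/19 ÷ (123/77) = 77/2337.
0.4³ = 0.064 is still above 77/2337 but 0.4⁴ = 0.0256 is at or below it, so n = 4.

4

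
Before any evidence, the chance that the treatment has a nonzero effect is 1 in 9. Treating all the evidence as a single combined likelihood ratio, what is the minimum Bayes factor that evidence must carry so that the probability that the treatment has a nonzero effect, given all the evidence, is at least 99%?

792

Prior odds = (1/9)/(8/9) = 0.125.
Target odds = 0.99/0.01 = 99.
Required Bayes factor = 99 ÷ 0.125 = 792.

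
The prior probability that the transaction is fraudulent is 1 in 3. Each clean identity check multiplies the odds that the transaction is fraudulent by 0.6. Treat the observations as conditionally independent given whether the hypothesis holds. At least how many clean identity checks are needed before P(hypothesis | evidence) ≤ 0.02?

Prior odds: (1/3) ÷ (2/3) = 0.5.
Likelihood ratio per clean identity check = 0.6.
Target posterior odds = 0.02/0.98 = 1/49.
Require 0.6ⁿ ≤ 1/49 ÷ 0.5 = 2/49.
0.6⁶ = 729/15625 is still above 2/49 but 0.6⁷ = 2187/78125 is at or below it, so n = 7.

7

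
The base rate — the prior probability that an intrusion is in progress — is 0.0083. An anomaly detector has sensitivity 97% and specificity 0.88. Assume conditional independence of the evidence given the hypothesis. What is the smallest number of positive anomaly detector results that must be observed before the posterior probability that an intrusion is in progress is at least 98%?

Prior odds: 0.0083 ÷ 0.9917 = 83/9917.
False-positive rate = 1 − 0.88 = 0.12; likelihood ratio of a positive = 0.97/0.12 = 97/12.
Target odds: 0.98 ÷ 0.02 = 49.
Require (97/12)ⁿ ≥ 49 ÷ (83/9917) = 485933/83.
(97/12)⁴ = 88529281/20736 falls short of 485933/83 but (97/12)⁵ ≈34510.6 reaches it, so n = 5.

5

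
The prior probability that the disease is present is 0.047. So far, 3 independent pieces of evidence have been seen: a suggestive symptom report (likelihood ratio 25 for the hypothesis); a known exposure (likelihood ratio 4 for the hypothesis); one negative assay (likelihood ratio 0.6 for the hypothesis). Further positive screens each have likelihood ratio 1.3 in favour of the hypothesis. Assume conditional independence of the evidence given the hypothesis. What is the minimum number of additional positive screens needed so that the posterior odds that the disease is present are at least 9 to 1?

5

Prior odds = 0.047/0.953 = 47/953.
Combined Bayes factor of the evidence already in hand = 25 × 4 × 0.6 = 60.
Odds after that evidence = (47/953) × 60 = 2820/953.
Target odds = 9.
Need 1.3ⁿ ≥ 9 ÷ (2820/953) = 2859/940.
1.3⁴ = 2.8561 falls short of 2859/940 but 1.3⁵ = 371293/100000 reaches it, so n = 5.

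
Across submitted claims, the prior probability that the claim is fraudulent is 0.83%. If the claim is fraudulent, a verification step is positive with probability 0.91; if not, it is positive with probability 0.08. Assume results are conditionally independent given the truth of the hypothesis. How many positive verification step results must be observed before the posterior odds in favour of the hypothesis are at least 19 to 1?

4

Prior odds: 0.0083 ÷ 0.9917 = 83/9917.
Likelihood ratio of a positive = 0.91/0.08 = 11.375.
Target odds = 19.
Need (83/9917) × 11.375ⁿ ≥ 19, i.e. 11.375ⁿ ≥ 188423/83.
11.375³ = 753571/512 falls short of 188423/83 but 11.375⁴ = 68574961/4096 reaches it, so n = 4.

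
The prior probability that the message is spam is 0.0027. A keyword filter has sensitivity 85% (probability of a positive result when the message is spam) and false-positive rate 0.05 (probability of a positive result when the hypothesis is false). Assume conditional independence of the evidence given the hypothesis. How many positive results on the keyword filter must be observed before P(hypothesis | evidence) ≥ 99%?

4

Prior odds = 0.0027/0.9973 = 27/9973.
Likelihood ratio of a positive result = 0.85/0.05 = 17.
Target odds: 0.99 ÷ 0.01 = 99.
Need (27/9973) × 17ⁿ ≥ 99, i.e. 17ⁿ ≥ 109703/3.
17³ = 4913 falls short of 109703/3 but 17⁴ = 83521 reaches it, so n = 4.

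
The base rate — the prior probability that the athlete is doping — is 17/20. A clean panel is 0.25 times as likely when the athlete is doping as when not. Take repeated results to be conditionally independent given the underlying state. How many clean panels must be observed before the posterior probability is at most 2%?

5

Prior odds = 0.85/0.15 = 17/3.
Likelihood ratio per clean panel = 0.25.
Target posterior odds = 0.02/0.98 = 1/49.
Need (17/3) × 0.25ⁿ ≤ 1/49, i.e. 0.25ⁿ ≤ 3/833.
0.25⁴ = 0.00390625 is still above 3/833 but 0.25⁵ = 1/1024 is at or below it, so n = 5.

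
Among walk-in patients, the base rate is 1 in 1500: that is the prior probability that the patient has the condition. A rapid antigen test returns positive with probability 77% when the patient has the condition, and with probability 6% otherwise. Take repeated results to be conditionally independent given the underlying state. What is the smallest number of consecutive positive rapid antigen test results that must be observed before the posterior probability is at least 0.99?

Prior odds: (1/1500) ÷ (1499/1500) = 1/1499.
Likelihood ratio of a positive result = 0.77/0.06 = 77/6.
Target odds: 0.99 ÷ 0.01 = 99.
Need (1/1499) × (77/6)ⁿ ≥ 99, i.e. (77/6)ⁿ ≥ 148401.
(77/6)⁴ = 35153041/1296 falls short of 148401 but (77/6)⁵ ≈348095 reaches it, so n = 5.

5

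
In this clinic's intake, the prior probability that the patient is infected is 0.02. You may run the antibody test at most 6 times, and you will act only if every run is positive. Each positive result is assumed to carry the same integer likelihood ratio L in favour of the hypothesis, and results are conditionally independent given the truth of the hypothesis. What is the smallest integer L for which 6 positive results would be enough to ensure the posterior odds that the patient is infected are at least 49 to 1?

Prior odds = 0.02/0.98 = 1/49.
Target odds = 49.
Need L⁶ ≥ 49 ÷ (1/49) = 2401.
3⁶ = 729 < 2401 ≤ 4096 = 4⁶, so L = 4.

4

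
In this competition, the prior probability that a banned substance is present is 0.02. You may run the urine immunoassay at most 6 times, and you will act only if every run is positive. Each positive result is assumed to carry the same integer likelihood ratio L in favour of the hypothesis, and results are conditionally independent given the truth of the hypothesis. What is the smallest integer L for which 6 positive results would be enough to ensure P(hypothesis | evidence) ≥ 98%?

4

Prior odds = 0.02/0.98 = 1/49.
Target odds = 0.98/0.02 = 49.
Need L⁶ ≥ 49 ÷ (1/49) = 2401.
3⁶ = 729 < 2401 ≤ 4096 = 4⁶, so L = 4.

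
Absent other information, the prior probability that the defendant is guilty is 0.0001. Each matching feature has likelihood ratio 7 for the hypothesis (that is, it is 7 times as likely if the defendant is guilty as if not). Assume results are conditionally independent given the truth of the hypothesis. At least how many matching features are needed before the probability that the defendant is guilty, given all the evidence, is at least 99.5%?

Prior odds = 0.0001/0.9999 = 1/9999.
Likelihood ratio per matching feature = 7.
Target posterior odds = 0.995/0.005 = 199.
Require 7ⁿ ≥ 199 ÷ (1/9999) = 1989801.
7⁷ = 823543 falls short of 1989801 but 7⁸ = 5764801 reaches it, so n = 8.

8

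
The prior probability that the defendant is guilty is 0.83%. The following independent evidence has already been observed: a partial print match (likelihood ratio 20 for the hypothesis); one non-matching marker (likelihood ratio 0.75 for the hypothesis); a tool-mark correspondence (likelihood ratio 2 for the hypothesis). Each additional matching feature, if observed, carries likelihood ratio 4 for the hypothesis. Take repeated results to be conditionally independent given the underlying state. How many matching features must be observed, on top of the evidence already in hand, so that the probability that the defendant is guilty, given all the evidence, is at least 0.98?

4

Prior odds = 0.0083/0.9917 = 83/9917.
Combined Bayes factor of the evidence already in hand = 20 × 0.75 × 2 = 30.
Odds after that evidence = (83/9917) × 30 = 2490/9917.
Target odds = 0.98/0.02 = 49.
Need 4ⁿ ≥ 49 ÷ (2490/9917) = 485933/2490.
4³ = 64 falls short of 485933/2490 but 4⁴ = 256 reaches it, so n = 4.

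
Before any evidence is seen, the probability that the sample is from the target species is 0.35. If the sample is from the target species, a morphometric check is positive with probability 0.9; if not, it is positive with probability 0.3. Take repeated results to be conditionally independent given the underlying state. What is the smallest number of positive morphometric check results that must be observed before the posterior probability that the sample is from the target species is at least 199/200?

6

Prior odds: 0.35 ÷ 0.65 = 7/13.
Likelihood ratio of a positive = 0.9/0.3 = 3.
Target odds: 0.995 ÷ 0.005 = 199.
Require 3ⁿ ≥ 199 ÷ (7/13) = 2587/7.
3⁵ = 243 falls short of 2587/7 but 3⁶ = 729 reaches it, so n = 6.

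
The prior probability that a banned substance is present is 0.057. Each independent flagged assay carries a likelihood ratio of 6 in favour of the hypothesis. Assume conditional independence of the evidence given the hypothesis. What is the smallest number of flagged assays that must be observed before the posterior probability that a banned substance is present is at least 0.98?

Prior odds: 0.057 ÷ 0.943 = 57/943.
Likelihood ratio per flagged assay = 6.
Target odds: 0.98 ÷ 0.02 = 49.
Require 6ⁿ ≥ 49 ÷ (57/943) = 46207/57.
6³ = 216 falls short of 46207/57 but 6⁴ = 1296 reaches it, so n = 4.

4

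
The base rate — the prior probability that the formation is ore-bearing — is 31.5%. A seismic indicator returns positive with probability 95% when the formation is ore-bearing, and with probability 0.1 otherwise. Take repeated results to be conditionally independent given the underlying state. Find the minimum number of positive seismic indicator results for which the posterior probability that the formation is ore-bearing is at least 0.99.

3

Prior odds = 0.315/0.685 = 63/137.
Likelihood ratio of a positive result = 0.95/0.1 = 9.5.
Target posterior odds = 0.99/0.01 = 99.
Require 9.5ⁿ ≥ 99 ÷ (63/137) = 1507/7.
9.5² = 90.25 falls short of 1507/7 but 9.5³ = 857.375 reaches it, so n = 3.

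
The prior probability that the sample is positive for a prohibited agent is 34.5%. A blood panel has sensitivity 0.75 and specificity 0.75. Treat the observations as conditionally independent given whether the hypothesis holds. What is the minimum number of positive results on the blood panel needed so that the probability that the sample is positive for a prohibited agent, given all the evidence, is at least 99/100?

Prior odds = 0.345/0.655 = 69/131.
False-positive rate = 1 − 0.75 = 0.25; likelihood ratio of a positive = 0.75/0.25 = 3.
Target posterior odds = 0.99/0.01 = 99.
Require 3ⁿ ≥ 99 ÷ (69/131) = 4323/23.
3⁴ = 81 falls short of 4323/23 but 3⁵ = 243 reaches it, so n = 5.

5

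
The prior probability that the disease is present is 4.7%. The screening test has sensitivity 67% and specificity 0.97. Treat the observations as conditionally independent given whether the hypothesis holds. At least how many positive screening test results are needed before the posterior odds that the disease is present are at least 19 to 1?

2

Prior odds: 0.047 ÷ 0.953 = 47/953.
False-positive rate = 1 − 0.97 = 0.03; likelihood ratio of a positive = 0.67/0.03 = 67/3.
Target odds = 19.
Require (67/3)ⁿ ≥ 19 ÷ (47/953) = 18107/47.
(67/3)¹ = 67/3 falls short of 18107/47 but (67/3)² = 4489/9 reaches it, so n = 2.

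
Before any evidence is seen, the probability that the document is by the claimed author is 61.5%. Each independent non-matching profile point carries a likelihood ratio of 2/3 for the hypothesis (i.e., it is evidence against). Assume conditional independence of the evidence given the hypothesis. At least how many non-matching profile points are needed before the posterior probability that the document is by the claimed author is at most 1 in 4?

Prior odds: 0.615 ÷ 0.385 = 123/77.
Likelihood ratio per non-matching profile point = 2/3.
Target posterior odds = 0.25/0.75 = 1/3.
Require (2/3)ⁿ ≤ 1/3 ÷ (123/77) = 77/369.
(2/3)³ = 8/27 is still above 77/369 but (2/3)⁴ = 16/81 is at or below it, so n = 4.

4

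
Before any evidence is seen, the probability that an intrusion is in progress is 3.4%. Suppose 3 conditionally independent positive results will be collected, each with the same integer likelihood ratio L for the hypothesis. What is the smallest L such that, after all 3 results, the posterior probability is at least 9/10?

Prior odds = 0.034/0.966 = 17/483.
Target odds = 0.9/0.1 = 9.
Need L³ ≥ 9 ÷ (17/483) = 4347/17.
6³ = 216 < 4347/17 ≤ 343 = 7³, so L = 7.

7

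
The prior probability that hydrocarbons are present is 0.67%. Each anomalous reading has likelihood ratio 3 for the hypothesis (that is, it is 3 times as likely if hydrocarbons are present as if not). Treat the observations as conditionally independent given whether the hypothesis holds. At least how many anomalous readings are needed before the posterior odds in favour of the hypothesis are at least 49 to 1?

Prior odds: 0.0067 ÷ 0.9933 = 67/9933.
Likelihood ratio per anomalous reading = 3.
Target odds = 49.
Need (67/9933) × 3ⁿ ≥ 49, i.e. 3ⁿ ≥ 486717/67.
3⁸ = 6561 falls short of 486717/67 but 3⁹ = 19683 reaches it, so n = 9.

9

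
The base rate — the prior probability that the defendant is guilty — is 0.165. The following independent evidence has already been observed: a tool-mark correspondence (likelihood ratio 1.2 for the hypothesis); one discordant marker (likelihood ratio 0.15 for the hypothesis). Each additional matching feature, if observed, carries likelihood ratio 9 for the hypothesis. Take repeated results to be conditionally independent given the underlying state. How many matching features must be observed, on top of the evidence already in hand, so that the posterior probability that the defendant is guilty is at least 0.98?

Prior odds = 0.165/0.835 = 33/167.
Combined Bayes factor of the evidence already in hand = 1.2 × 0.15 = 0.18.
Odds after that evidence = (33/167) × 0.18 = 297/8350.
Target odds = 0.98/0.02 = 49.
Need 9ⁿ ≥ 49 ÷ (297/8350) = 409150/297.
9³ = 729 falls short of 409150/297 but 9⁴ = 6561 reaches it, so n = 4.

4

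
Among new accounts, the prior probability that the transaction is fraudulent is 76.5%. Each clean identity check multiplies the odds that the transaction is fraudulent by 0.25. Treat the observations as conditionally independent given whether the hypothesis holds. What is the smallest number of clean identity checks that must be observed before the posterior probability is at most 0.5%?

Prior odds: 0.765 ÷ 0.235 = 153/47.
Likelihood ratio per clean identity check = 0.25.
Target odds: 0.005 ÷ 0.995 = 1/199.
Require 0.25ⁿ ≤ 1/199 ÷ (153/47) = 47/30447.
0.25⁴ = 0.00390625 is still above 47/30447 but 0.25⁵ = 1/1024 is at or below it, so n = 5.

5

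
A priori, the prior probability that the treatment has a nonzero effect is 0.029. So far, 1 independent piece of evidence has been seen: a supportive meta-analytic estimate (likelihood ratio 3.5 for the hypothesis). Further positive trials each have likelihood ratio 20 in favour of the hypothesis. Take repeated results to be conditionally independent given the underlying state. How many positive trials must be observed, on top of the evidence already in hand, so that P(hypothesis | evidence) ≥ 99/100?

3

Prior odds = 0.029/0.971 = 29/971.
Bayes factor of the evidence already in hand = 3.5.
Odds after that evidence = (29/971) × 3.5 = 203/1942.
Target odds = 0.99/0.01 = 99.
Need 20ⁿ ≥ 99 ÷ (203/1942) = 192258/203.
20² = 400 falls short of 192258/203 but 20³ = 8000 reaches it, so n = 3.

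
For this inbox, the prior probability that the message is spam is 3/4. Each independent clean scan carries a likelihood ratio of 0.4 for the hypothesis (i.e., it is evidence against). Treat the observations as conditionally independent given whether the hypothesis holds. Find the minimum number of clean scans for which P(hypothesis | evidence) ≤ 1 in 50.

Prior odds: 0.75 ÷ 0.25 = 3.
Likelihood ratio per clean scan = 0.4.
Target odds: 0.02 ÷ 0.98 = 1/49.
Require 0.4ⁿ ≤ 1/49 ÷ 3 = 1/147.
0.4⁵ = 0.01024 is still above 1/147 but 0.4⁶ = 64/15625 is at or below it, so n = 6.

6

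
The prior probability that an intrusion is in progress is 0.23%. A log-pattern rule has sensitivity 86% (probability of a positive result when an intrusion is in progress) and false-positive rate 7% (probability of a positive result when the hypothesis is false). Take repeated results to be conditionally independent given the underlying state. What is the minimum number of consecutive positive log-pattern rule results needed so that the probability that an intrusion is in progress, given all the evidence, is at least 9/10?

Prior odds: 0.0023 ÷ 0.9977 = 23/9977.
Likelihood ratio of a positive result = 0.86/0.07 = 86/7.
Target posterior odds = 0.9/0.1 = 9.
Need (23/9977) × (86/7)ⁿ ≥ 9, i.e. (86/7)ⁿ ≥ 89793/23.
(86/7)³ = 636056/343 falls short of 89793/23 but (86/7)⁴ = 54700816/2401 reaches it, so n = 4.

4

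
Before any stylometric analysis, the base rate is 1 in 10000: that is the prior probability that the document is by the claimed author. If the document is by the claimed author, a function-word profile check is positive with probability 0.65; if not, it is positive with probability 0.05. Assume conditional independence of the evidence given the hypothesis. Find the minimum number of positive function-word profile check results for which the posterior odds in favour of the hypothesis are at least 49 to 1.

6

Prior odds = 0.0001/0.9999 = 1/9999.
Likelihood ratio of a positive = 0.65/0.05 = 13.
Target odds = 49.
Need (1/9999) × 13ⁿ ≥ 49, i.e. 13ⁿ ≥ 489951.
13⁵ = 371293 falls short of 489951 but 13⁶ = 4826809 reaches it, so n = 6.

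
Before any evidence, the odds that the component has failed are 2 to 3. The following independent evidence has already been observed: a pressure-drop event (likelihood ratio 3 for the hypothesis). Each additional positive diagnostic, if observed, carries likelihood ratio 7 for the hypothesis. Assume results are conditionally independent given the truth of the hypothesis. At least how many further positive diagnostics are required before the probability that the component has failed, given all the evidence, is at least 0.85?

Prior odds = 2/3.
Bayes factor of the evidence already in hand = 3.
Odds after that evidence = (2/3) × 3 = 2.
Target odds = 0.85/0.15 = 17/3.
Need 7ⁿ ≥ 17/3 ÷ 2 = 17/6.
7¹ = 7, which meets the required 17/6; so n = 1.

1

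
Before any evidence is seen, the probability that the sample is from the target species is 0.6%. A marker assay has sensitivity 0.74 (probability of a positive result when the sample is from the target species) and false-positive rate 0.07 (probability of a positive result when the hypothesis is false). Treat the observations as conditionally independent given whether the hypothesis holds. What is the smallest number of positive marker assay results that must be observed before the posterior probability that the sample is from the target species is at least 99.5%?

5

Prior odds = 0.006/0.994 = 3/497.
Likelihood ratio of a positive result = 0.74/0.07 = 74/7.
Target posterior odds = 0.995/0.005 = 199.
Require (74/7)ⁿ ≥ 199 ÷ (3/497) = 98903/3.
(74/7)⁴ = 29986576/2401 falls short of 98903/3 but (74/7)⁵ ≈132029 reaches it, so n = 5.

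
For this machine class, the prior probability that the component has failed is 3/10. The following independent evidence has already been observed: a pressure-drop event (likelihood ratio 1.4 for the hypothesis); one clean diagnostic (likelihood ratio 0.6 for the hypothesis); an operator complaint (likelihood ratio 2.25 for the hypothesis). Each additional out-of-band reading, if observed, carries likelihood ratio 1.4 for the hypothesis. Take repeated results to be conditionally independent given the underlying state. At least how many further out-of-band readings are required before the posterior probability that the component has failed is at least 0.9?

8

Prior odds = 0.3/0.7 = 3/7.
Combined Bayes factor of the evidence already in hand = 1.4 × 0.6 × 2.25 = 1.89.
Odds after that evidence = (3/7) × 1.89 = 0.81.
Target odds = 0.9/0.1 = 9.
Need 1.4ⁿ ≥ 9 ÷ 0.81 = 100/9.
1.4⁷ = 823543/78125 falls short of 100/9 but 1.4⁸ = 5764801/390625 reaches it, so n = 8.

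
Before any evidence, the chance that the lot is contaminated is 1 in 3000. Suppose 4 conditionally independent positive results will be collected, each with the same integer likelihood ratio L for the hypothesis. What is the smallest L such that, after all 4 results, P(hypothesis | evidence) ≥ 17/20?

12

Prior odds = (1/3000)/(2999/3000) = 1/2999.
Target odds = 0.85/0.15 = 17/3.
Need L⁴ ≥ 17/3 ÷ (1/2999) = 50983/3.
11⁴ = 14641 < 50983/3 ≤ 20736 = 12⁴, so L = 12.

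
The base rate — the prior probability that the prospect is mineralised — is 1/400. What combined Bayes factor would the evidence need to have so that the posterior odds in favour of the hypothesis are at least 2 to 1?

Prior odds = 0.0025/0.9975 = 1/399.
Target odds = 2.
Required Bayes factor = 2 ÷ (1/399) = 798.

798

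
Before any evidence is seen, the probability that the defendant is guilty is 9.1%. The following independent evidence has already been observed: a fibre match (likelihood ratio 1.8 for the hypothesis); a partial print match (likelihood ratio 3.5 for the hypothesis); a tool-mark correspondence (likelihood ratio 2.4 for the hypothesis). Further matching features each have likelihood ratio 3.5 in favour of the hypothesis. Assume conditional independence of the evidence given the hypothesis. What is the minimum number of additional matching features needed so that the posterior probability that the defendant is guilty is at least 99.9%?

6

Prior odds = 0.091/0.909 = 91/909.
Combined Bayes factor of the evidence already in hand = 1.8 × 3.5 × 2.4 = 15.12.
Odds after that evidence = (91/909) × 15.12 = 3822/2525.
Target odds = 0.999/0.001 = 999.
Need 3.5ⁿ ≥ 999 ÷ (3822/2525) = 840825/1274.
3.5⁵ = 525.21875 falls short of 840825/1274 but 3.5⁶ = 1838.265625 reaches it, so n = 6.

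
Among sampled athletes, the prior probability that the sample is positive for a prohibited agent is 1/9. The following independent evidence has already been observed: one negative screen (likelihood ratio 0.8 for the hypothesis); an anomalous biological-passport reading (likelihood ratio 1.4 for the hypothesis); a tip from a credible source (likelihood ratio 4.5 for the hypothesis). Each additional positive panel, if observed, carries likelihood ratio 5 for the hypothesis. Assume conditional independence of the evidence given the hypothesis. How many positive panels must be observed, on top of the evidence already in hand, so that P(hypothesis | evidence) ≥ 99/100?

4

Prior odds = (1/9)/(8/9) = 0.125.
Combined Bayes factor of the evidence already in hand = 0.8 × 1.4 × 4.5 = 5.04.
Odds after that evidence = 0.125 × 5.04 = 0.63.
Target odds = 0.99/0.01 = 99.
Need 5ⁿ ≥ 99 ÷ 0.63 = 1100/7.
5³ = 125 falls short of 1100/7 but 5⁴ = 625 reaches it, so n = 4.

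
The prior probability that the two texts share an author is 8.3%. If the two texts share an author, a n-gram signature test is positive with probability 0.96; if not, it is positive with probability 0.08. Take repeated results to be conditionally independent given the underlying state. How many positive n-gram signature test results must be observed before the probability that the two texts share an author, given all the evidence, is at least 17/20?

2

Prior odds: 0.083 ÷ 0.917 = 83/917.
Likelihood ratio of a positive = 0.96/0.08 = 12.
Target odds: 0.85 ÷ 0.15 = 17/3.
Need (83/917) × 12ⁿ ≥ 17/3, i.e. 12ⁿ ≥ 15589/249.
12¹ = 12 falls short of 15589/249 but 12² = 144 reaches it, so n = 2.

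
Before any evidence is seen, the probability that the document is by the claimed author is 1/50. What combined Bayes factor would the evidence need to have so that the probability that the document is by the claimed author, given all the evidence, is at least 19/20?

Prior odds = 0.02/0.98 = 1/49.
Target odds = 0.95/0.05 = 19.
Required Bayes factor = 19 ÷ (1/49) = 931.

931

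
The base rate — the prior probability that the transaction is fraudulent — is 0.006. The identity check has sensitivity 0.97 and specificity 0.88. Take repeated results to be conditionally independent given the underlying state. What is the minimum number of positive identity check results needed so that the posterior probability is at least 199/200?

5

Prior odds: 0.006 ÷ 0.994 = 3/497.
False-positive rate = 1 − 0.88 = 0.12; likelihood ratio of a positive = 0.97/0.12 = 97/12.
Target odds: 0.995 ÷ 0.005 = 199.
Require (97/12)ⁿ ≥ 199 ÷ (3/497) = 98903/3.
(97/12)⁴ = 88529281/20736 falls short of 98903/3 but (97/12)⁵ ≈34510.6 reaches it, so n = 5.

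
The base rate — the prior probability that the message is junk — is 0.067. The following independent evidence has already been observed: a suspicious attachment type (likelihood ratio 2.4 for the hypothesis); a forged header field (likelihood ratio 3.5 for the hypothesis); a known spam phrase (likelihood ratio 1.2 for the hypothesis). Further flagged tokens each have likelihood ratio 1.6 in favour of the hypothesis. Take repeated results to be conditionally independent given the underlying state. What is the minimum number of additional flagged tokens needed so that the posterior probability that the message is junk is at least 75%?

Prior odds = 0.067/0.933 = 67/933.
Combined Bayes factor of the evidence already in hand = 2.4 × 3.5 × 1.2 = 10.08.
Odds after that evidence = (67/933) × 10.08 = 5628/7775.
Target odds = 0.75/0.25 = 3.
Need 1.6ⁿ ≥ 3 ÷ (5628/7775) = 7775/1876.
1.6³ = 4.096 falls short of 7775/1876 but 1.6⁴ = 6.5536 reaches it, so n = 4.

4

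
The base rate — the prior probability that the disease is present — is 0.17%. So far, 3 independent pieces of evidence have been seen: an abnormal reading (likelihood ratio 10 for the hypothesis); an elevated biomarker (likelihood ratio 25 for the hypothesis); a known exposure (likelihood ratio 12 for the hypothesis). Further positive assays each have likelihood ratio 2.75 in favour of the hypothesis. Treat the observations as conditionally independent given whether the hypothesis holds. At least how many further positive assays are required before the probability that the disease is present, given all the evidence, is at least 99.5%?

4

Prior odds = 0.0017/0.9983 = 17/9983.
Combined Bayes factor of the evidence already in hand = 10 × 25 × 12 = 3000.
Odds after that evidence = (17/9983) × 3000 = 51000/9983.
Target odds = 0.995/0.005 = 199.
Need 2.75ⁿ ≥ 199 ÷ (51000/9983) = 1986617/51000.
2.75³ = 20.796875 falls short of 1986617/51000 but 2.75⁴ = 57.19140625 reaches it, so n = 4.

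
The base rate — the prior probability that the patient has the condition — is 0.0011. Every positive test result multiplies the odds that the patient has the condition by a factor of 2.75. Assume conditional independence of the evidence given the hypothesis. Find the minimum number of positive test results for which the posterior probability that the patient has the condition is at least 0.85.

9

Prior odds = 0.0011/0.9989 = 11/9989.
Likelihood ratio per positive test result = 2.75.
Target posterior odds = 0.85/0.15 = 17/3.
Need (11/9989) × 2.75ⁿ ≥ 17/3, i.e. 2.75ⁿ ≥ 169813/33.
2.75⁸ = 214358881/65536 falls short of 169813/33 but 2.75⁹ ≈8994.86 reaches it, so n = 9.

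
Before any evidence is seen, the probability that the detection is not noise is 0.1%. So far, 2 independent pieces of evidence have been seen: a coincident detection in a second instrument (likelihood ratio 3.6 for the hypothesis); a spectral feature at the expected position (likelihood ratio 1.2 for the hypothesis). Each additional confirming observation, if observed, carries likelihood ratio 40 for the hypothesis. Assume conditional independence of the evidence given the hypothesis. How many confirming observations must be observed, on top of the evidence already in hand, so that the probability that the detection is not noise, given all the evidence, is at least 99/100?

Prior odds = 0.001/0.999 = 1/999.
Combined Bayes factor of the evidence already in hand = 3.6 × 1.2 = 4.32.
Odds after that evidence = (1/999) × 4.32 = 4/925.
Target odds = 0.99/0.01 = 99.
Need 40ⁿ ≥ 99 ÷ (4/925) = 22893.75.
40² = 1600 falls short of 22893.75 but 40³ = 64000 reaches it, so n = 3.

3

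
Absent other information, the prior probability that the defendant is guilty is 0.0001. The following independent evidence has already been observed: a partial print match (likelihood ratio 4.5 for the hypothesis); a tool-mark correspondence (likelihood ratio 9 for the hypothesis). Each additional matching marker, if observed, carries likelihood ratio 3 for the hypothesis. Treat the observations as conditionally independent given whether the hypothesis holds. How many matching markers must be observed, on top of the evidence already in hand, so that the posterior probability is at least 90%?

8

Prior odds = 0.0001/0.9999 = 1/9999.
Combined Bayes factor of the evidence already in hand = 4.5 × 9 = 40.5.
Odds after that evidence = (1/9999) × 40.5 = 9/2222.
Target odds = 0.9/0.1 = 9.
Need 3ⁿ ≥ 9 ÷ (9/2222) = 2222.
3⁷ = 2187 falls short of 2222 but 3⁸ = 6561 reaches it, so n = 8.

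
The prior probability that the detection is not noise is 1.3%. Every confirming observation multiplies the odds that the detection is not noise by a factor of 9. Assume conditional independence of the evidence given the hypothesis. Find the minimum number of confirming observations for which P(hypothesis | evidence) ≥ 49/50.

4

Prior odds: 0.013 ÷ 0.987 = 13/987.
Likelihood ratio per confirming observation = 9.
Target odds: 0.98 ÷ 0.02 = 49.
Require 9ⁿ ≥ 49 ÷ (13/987) = 48363/13.
9³ = 729 falls short of 48363/13 but 9⁴ = 6561 reaches it, so n = 4.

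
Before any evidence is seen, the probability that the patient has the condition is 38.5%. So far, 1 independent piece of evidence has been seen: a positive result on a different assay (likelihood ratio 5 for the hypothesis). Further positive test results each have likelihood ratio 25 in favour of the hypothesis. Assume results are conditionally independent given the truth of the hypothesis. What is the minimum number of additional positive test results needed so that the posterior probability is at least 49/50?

Prior odds = 0.385/0.615 = 77/123.
Bayes factor of the evidence already in hand = 5.
Odds after that evidence = (77/123) × 5 = 385/123.
Target odds = 0.98/0.02 = 49.
Need 25ⁿ ≥ 49 ÷ (385/123) = 861/55.
25¹ = 25, which meets the required 861/55; so n = 1.

1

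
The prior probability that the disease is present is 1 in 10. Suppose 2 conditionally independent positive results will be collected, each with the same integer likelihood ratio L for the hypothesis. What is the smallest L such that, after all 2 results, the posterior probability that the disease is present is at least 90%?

9

Prior odds = 0.1/0.9 = 1/9.
Target odds = 0.9/0.1 = 9.
Need L² ≥ 9 ÷ (1/9) = 81.
8² = 64 < 81 ≤ 81 = 9², so L = 9.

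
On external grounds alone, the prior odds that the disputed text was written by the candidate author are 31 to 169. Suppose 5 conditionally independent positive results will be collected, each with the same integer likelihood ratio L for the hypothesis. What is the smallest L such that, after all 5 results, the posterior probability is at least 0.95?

Prior odds = 31/169.
Target odds = 0.95/0.05 = 19.
Need L⁵ ≥ 19 ÷ (31/169) = 3211/31.
2⁵ = 32 < 3211/31 ≤ 243 = 3⁵, so L = 3.

3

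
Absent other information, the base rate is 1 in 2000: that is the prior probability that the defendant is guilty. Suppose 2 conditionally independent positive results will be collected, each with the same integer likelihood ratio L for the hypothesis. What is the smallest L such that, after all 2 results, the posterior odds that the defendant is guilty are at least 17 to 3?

Prior odds = 0.0005/0.9995 = 1/1999.
Target odds = 17/3.
Need L² ≥ 17/3 ÷ (1/1999) = 33983/3.
106² = 11236 < 33983/3 ≤ 11449 = 107², so L = 107.

107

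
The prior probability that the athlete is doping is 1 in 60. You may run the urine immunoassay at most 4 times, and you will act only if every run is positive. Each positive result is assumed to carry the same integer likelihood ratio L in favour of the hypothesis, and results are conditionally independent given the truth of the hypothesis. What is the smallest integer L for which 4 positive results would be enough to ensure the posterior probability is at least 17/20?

5

Prior odds = (1/60)/(59/60) = 1/59.
Target odds = 0.85/0.15 = 17/3.
Need L⁴ ≥ 17/3 ÷ (1/59) = 1003/3.
4⁴ = 256 < 1003/3 ≤ 625 = 5⁴, so L = 5.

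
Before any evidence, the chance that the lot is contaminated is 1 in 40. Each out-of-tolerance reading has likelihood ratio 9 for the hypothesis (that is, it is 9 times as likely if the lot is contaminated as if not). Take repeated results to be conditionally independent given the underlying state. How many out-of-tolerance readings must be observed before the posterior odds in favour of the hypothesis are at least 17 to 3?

3

Prior odds = 0.025/0.975 = 1/39.
Likelihood ratio per out-of-tolerance reading = 9.
Target odds = 17/3.
Need (1/39) × 9ⁿ ≥ 17/3, i.e. 9ⁿ ≥ 221.
9² = 81 falls short of 221 but 9³ = 729 reaches it, so n = 3.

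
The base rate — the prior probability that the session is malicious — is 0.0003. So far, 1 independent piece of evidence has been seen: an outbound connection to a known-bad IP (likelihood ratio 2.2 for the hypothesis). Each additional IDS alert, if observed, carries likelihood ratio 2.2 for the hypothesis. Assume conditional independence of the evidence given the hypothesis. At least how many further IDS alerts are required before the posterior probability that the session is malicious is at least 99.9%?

Prior odds = 0.0003/0.9997 = 3/9997.
Bayes factor of the evidence already in hand = 2.2.
Odds after that evidence = (3/9997) × 2.2 = 33/49985.
Target odds = 0.999/0.001 = 999.
Need 2.2ⁿ ≥ 999 ÷ (33/49985) = 16645005/11.
2.2¹⁸ ≈1.4575e+06 falls short of 16645005/11 but 2.2¹⁹ ≈3.2065e+06 reaches it, so n = 19.

19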